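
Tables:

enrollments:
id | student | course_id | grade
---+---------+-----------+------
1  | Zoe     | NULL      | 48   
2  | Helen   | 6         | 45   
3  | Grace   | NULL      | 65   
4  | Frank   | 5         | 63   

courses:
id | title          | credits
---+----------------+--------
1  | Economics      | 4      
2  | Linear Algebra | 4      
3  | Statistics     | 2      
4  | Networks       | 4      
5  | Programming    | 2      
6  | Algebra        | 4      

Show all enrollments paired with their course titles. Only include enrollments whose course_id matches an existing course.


INNER JOIN keeps only enrollments rows whose course_id matches an id in courses. Walk through each enrollment:
  - enrollment 1 (Zoe): course_id=NULL, no match -> dropped
  - enrollment 2 (Helen): course_id=6 -> matches Algebra
  - enrollment 3 (Grace): course_id=NULL, no match -> dropped
  - enrollment 4 (Frank): course_id=5 -> matches Programming
So 2 of 4 rows are dropped.

SQL:
SELECT a.student, b.title AS course
FROM enrollments a
INNER JOIN courses b ON a.course_id = b.id

Result:
student | course     
--------+------------
Helen   | Algebra    
Frank   | Programming


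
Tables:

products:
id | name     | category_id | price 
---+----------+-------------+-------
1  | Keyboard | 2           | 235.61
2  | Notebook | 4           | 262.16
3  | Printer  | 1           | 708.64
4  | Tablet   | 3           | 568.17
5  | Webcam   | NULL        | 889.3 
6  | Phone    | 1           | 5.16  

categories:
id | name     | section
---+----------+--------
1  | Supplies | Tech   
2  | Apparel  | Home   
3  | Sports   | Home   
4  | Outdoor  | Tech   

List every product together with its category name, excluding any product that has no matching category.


INNER JOIN keeps only products rows whose category_id matches an id in categories. Walk through each product:
  - product 1 (Keyboard): category_id=2 -> matches Apparel
  - product 2 (Notebook): category_id=4 -> matches Outdoor
  - product 3 (Printer): category_id=1 -> matches Supplies
  - product 4 (Tablet): category_id=3 -> matches Sports
  - product 5 (Webcam): category_id=NULL, no match -> dropped
  - product 6 (Phone): category_id=1 -> matches Supplies
So 1 of 6 rows is dropped.

SQL:
SELECT a.name, b.name AS category
FROM products a
INNER JOIN categories b ON a.category_id = b.id

Result:
name     | category
---------+---------
Keyboard | Apparel 
Notebook | Outdoor 
Printer  | Supplies
Tablet   | Sports  
Phone    | Supplies


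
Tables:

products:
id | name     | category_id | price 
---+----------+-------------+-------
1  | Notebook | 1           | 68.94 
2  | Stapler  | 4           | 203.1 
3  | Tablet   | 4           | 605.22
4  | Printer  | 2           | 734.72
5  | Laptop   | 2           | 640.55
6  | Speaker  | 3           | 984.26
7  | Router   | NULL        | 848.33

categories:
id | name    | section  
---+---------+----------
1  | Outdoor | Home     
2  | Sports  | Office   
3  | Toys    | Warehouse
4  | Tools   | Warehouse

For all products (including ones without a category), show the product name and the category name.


LEFT JOIN keeps every row from products (the left table); where category_id has no match in categories, the category columns become NULL. Walk through each product:
  - product 1 (Notebook): category_id=1 -> matches Outdoor
  - product 2 (Stapler): category_id=4 -> matches Tools
  - product 3 (Tablet): category_id=4 -> matches Tools
  - product 4 (Printer): category_id=2 -> matches Sports
  - product 5 (Laptop): category_id=2 -> matches Sports
  - product 6 (Speaker): category_id=3 -> matches Toys
  - product 7 (Router): category_id=NULL, no match -> kept with NULL
All 7 rows appear; 1 has NULL category.

SQL:
SELECT a.name, b.name AS category
FROM products a
LEFT JOIN categories b ON a.category_id = b.id

Result:
name     | category
---------+---------
Notebook | Outdoor 
Stapler  | Tools   
Tablet   | Tools   
Printer  | Sports  
Laptop   | Sports  
Speaker  | Toys    
Router   | NULL    


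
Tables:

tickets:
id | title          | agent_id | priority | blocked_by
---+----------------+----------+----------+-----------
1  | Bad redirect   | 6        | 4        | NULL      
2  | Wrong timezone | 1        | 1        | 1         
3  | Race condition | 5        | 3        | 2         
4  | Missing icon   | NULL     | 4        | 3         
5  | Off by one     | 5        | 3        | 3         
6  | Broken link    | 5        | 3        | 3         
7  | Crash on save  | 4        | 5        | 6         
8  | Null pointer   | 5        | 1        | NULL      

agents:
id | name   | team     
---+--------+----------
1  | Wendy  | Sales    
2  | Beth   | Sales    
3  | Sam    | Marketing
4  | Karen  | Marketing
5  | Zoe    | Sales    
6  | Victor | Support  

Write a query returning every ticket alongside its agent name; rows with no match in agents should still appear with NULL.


LEFT JOIN keeps every row from tickets (the left table); where agent_id has no match in agents, the agent columns become NULL. Walk through each ticket:
  - ticket 1 (Bad redirect): agent_id=6 -> matches Victor
  - ticket 2 (Wrong timezone): agent_id=1 -> matches Wendy
  - ticket 3 (Race condition): agent_id=5 -> matches Zoe
  - ticket 4 (Missing icon): agent_id=NULL, no match -> kept with NULL
  - ticket 5 (Off by one): agent_id=5 -> matches Zoe
  - ticket 6 (Broken link): agent_id=5 -> matches Zoe
  - ticket 7 (Crash on save): agent_id=4 -> matches Karen
  - ticket 8 (Null pointer): agent_id=5 -> matches Zoe
All 8 rows appear; 1 has NULL agent.

SQL:
SELECT a.title, b.name AS agent
FROM tickets a
LEFT JOIN agents b ON a.agent_id = b.id

Result:
title          | agent 
---------------+-------
Bad redirect   | Victor
Wrong timezone | Wendy 
Race condition | Zoe   
Missing icon   | NULL  
Off by one     | Zoe   
Broken link    | Zoe   
Crash on save  | Karen 
Null pointer   | Zoe   


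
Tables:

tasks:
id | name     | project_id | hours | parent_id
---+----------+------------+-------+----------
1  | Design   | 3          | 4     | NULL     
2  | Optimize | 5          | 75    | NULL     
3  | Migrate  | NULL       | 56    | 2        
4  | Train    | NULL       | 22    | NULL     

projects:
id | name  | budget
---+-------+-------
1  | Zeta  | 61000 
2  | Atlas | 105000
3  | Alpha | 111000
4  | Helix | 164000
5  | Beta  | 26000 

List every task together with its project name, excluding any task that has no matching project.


INNER JOIN keeps only tasks rows whose project_id matches an id in projects. Walk through each task:
  - task 1 (Design): project_id=3 -> matches Alpha
  - task 2 (Optimize): project_id=5 -> matches Beta
  - task 3 (Migrate): project_id=NULL, no match -> dropped
  - task 4 (Train): project_id=NULL, no match -> dropped
So 2 of 4 rows are dropped.

SQL:
SELECT a.name, b.name AS project
FROM tasks a
INNER JOIN projects b ON a.project_id = b.id

Result:
name     | project
---------+--------
Design   | Alpha  
Optimize | Beta   


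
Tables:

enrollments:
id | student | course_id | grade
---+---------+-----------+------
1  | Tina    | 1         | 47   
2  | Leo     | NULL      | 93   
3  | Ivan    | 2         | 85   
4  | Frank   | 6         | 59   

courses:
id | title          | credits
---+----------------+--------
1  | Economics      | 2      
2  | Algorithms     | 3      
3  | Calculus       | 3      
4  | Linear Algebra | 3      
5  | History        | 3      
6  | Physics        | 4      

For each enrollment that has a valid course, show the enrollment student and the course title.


INNER JOIN keeps only enrollments rows whose course_id matches an id in courses. Walk through each enrollment:
  - enrollment 1 (Tina): course_id=1 -> matches Economics
  - enrollment 2 (Leo): course_id=NULL, no match -> dropped
  - enrollment 3 (Ivan): course_id=2 -> matches Algorithms
  - enrollment 4 (Frank): course_id=6 -> matches Physics
So 1 of 4 rows is dropped.

SQL:
SELECT a.student, b.title AS course
FROM enrollments a
INNER JOIN courses b ON a.course_id = b.id

Result:
student | course    
--------+-----------
Tina    | Economics 
Ivan    | Algorithms
Frank   | Physics   


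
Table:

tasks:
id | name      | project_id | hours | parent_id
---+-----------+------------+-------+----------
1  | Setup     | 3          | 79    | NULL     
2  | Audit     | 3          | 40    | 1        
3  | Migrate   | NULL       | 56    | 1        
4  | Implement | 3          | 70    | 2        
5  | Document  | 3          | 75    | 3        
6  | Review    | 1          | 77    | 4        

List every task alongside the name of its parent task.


This is a self-join: tasks is joined to a second copy of itself, matching each row's parent_id to another row's id. Use LEFT JOIN so rows with parent_id=NULL are kept.
  - task 1 (Setup): parent_id=NULL -> NULL
  - task 2 (Audit): parent_id=1 -> Setup
  - task 3 (Migrate): parent_id=1 -> Setup
  - task 4 (Implement): parent_id=2 -> Audit
  - task 5 (Document): parent_id=3 -> Migrate
  - task 6 (Review): parent_id=4 -> Implement

SQL:
SELECT a.name AS item, b.name AS parent
FROM tasks a
LEFT JOIN tasks b ON a.parent_id = b.id

Result:
item      | parent   
----------+----------
Setup     | NULL     
Audit     | Setup    
Migrate   | Setup    
Implement | Audit    
Document  | Migrate  
Review    | Implement


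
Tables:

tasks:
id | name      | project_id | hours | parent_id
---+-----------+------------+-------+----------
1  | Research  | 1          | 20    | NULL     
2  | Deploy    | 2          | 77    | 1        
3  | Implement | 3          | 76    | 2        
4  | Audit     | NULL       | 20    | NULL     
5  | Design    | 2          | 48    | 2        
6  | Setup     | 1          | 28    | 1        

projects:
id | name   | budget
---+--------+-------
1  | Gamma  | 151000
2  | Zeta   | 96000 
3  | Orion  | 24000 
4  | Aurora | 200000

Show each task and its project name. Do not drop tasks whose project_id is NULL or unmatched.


LEFT JOIN keeps every row from tasks (the left table); where project_id has no match in projects, the project columns become NULL. Walk through each task:
  - task 1 (Research): project_id=1 -> matches Gamma
  - task 2 (Deploy): project_id=2 -> matches Zeta
  - task 3 (Implement): project_id=3 -> matches Orion
  - task 4 (Audit): project_id=NULL, no match -> kept with NULL
  - task 5 (Design): project_id=2 -> matches Zeta
  - task 6 (Setup): project_id=1 -> matches Gamma
All 6 rows appear; 1 has NULL project.

SQL:
SELECT a.name, b.name AS project
FROM tasks a
LEFT JOIN projects b ON a.project_id = b.id

Result:
name      | project
----------+--------
Research  | Gamma  
Deploy    | Zeta   
Implement | Orion  
Audit     | NULL   
Design    | Zeta   
Setup     | Gamma  


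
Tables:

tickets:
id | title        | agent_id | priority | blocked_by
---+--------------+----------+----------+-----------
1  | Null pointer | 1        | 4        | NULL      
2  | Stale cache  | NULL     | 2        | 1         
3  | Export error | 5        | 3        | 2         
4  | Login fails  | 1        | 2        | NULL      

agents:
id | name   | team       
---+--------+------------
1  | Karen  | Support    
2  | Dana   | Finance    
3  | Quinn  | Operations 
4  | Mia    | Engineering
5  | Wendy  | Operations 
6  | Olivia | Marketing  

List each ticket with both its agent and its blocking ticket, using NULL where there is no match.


Two LEFT JOINs from the same base table tickets: one to agents via agent_id, one to tickets itself via blocked_by. Both are LEFT so every ticket is preserved.
Match against agents:
  - ticket 1 (Null pointer): agent_id=1 -> matches Karen
  - ticket 2 (Stale cache): agent_id=NULL, no match -> kept with NULL
  - ticket 3 (Export error): agent_id=5 -> matches Wendy
  - ticket 4 (Login fails): agent_id=1 -> matches Karen
Match against tickets (self):
  - ticket 1 (Null pointer): blocked_by=NULL -> NULL
  - ticket 2 (Stale cache): blocked_by=1 -> Null pointer
  - ticket 3 (Export error): blocked_by=2 -> Stale cache
  - ticket 4 (Login fails): blocked_by=NULL -> NULL

SQL:
SELECT a.title, b.name AS agent, c.title AS blocked_by
FROM tickets a
LEFT JOIN agents b ON a.agent_id = b.id
LEFT JOIN tickets c ON a.blocked_by = c.id

Result:
title        | agent | blocked_by  
-------------+-------+-------------
Null pointer | Karen | NULL        
Stale cache  | NULL  | Null pointer
Export error | Wendy | Stale cache 
Login fails  | Karen | NULL        


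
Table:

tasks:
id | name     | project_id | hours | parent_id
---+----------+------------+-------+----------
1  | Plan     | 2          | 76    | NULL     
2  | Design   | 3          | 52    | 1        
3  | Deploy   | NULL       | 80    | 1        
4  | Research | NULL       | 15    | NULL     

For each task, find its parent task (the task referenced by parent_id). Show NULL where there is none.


This is a self-join: tasks is joined to a second copy of itself, matching each row's parent_id to another row's id. Use LEFT JOIN so rows with parent_id=NULL are kept.
  - task 1 (Plan): parent_id=NULL -> NULL
  - task 2 (Design): parent_id=1 -> Plan
  - task 3 (Deploy): parent_id=1 -> Plan
  - task 4 (Research): parent_id=NULL -> NULL

SQL:
SELECT a.name AS item, b.name AS parent
FROM tasks a
LEFT JOIN tasks b ON a.parent_id = b.id

Result:
item     | parent
---------+-------
Plan     | NULL  
Design   | Plan  
Deploy   | Plan  
Research | NULL  


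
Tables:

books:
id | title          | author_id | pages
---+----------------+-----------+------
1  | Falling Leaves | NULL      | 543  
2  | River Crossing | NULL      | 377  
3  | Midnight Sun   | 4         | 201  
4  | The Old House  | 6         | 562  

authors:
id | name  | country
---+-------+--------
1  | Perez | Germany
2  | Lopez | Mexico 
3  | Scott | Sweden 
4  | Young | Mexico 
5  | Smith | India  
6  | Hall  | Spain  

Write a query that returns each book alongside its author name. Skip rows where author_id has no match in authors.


INNER JOIN keeps only books rows whose author_id matches an id in authors. Walk through each book:
  - book 1 (Falling Leaves): author_id=NULL, no match -> dropped
  - book 2 (River Crossing): author_id=NULL, no match -> dropped
  - book 3 (Midnight Sun): author_id=4 -> matches Young
  - book 4 (The Old House): author_id=6 -> matches Hall
So 2 of 4 rows are dropped.

SQL:
SELECT a.title, b.name AS author
FROM books a
INNER JOIN authors b ON a.author_id = b.id

Result:
title         | author
--------------+-------
Midnight Sun  | Young 
The Old House | Hall  


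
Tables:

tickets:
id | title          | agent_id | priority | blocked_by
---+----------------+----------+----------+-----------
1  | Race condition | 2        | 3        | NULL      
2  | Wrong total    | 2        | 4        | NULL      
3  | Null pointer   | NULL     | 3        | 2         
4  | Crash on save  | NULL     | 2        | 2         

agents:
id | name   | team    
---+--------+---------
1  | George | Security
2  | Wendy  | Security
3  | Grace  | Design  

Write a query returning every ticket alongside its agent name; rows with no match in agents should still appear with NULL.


LEFT JOIN keeps every row from tickets (the left table); where agent_id has no match in agents, the agent columns become NULL. Walk through each ticket:
  - ticket 1 (Race condition): agent_id=2 -> matches Wendy
  - ticket 2 (Wrong total): agent_id=2 -> matches Wendy
  - ticket 3 (Null pointer): agent_id=NULL, no match -> kept with NULL
  - ticket 4 (Crash on save): agent_id=NULL, no match -> kept with NULL
All 4 rows appear; 2 have NULL agent.

SQL:
SELECT a.title, b.name AS agent
FROM tickets a
LEFT JOIN agents b ON a.agent_id = b.id

Result:
title          | agent
---------------+------
Race condition | Wendy
Wrong total    | Wendy
Null pointer   | NULL 
Crash on save  | NULL 


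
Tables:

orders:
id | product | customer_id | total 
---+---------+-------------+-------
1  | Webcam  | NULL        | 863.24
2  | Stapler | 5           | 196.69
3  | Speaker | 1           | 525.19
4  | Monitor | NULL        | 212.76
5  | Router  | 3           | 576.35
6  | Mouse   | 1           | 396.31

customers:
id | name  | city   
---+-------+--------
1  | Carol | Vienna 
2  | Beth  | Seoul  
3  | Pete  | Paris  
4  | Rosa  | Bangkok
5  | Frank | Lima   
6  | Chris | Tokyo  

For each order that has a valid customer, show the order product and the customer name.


INNER JOIN keeps only orders rows whose customer_id matches an id in customers. Walk through each order:
  - order 1 (Webcam): customer_id=NULL, no match -> dropped
  - order 2 (Stapler): customer_id=5 -> matches Frank
  - order 3 (Speaker): customer_id=1 -> matches Carol
  - order 4 (Monitor): customer_id=NULL, no match -> dropped
  - order 5 (Router): customer_id=3 -> matches Pete
  - order 6 (Mouse): customer_id=1 -> matches Carol
So 2 of 6 rows are dropped.

SQL:
SELECT a.product, b.name AS customer
FROM orders a
INNER JOIN customers b ON a.customer_id = b.id

Result:
product | customer
--------+---------
Stapler | Frank   
Speaker | Carol   
Router  | Pete    
Mouse   | Carol   


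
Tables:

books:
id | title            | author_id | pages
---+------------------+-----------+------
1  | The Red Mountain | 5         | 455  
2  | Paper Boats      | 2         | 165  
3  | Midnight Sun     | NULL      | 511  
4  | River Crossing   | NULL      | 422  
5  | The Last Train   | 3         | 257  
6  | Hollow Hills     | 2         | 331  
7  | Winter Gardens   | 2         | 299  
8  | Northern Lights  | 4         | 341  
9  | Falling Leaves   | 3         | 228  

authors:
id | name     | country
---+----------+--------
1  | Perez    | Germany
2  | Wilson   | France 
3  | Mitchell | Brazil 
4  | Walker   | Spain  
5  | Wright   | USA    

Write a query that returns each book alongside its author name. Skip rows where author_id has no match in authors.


INNER JOIN keeps only books rows whose author_id matches an id in authors. Walk through each book:
  - book 1 (The Red Mountain): author_id=5 -> matches Wright
  - book 2 (Paper Boats): author_id=2 -> matches Wilson
  - book 3 (Midnight Sun): author_id=NULL, no match -> dropped
  - book 4 (River Crossing): author_id=NULL, no match -> dropped
  - book 5 (The Last Train): author_id=3 -> matches Mitchell
  - book 6 (Hollow Hills): author_id=2 -> matches Wilson
  - book 7 (Winter Gardens): author_id=2 -> matches Wilson
  - book 8 (Northern Lights): author_id=4 -> matches Walker
  - book 9 (Falling Leaves): author_id=3 -> matches Mitchell
So 2 of 9 rows are dropped.

SQL:
SELECT a.title, b.name AS author
FROM books a
INNER JOIN authors b ON a.author_id = b.id

Result:
title            | author  
-----------------+---------
The Red Mountain | Wright  
Paper Boats      | Wilson  
The Last Train   | Mitchell
Hollow Hills     | Wilson  
Winter Gardens   | Wilson  
Northern Lights  | Walker  
Falling Leaves   | Mitchell


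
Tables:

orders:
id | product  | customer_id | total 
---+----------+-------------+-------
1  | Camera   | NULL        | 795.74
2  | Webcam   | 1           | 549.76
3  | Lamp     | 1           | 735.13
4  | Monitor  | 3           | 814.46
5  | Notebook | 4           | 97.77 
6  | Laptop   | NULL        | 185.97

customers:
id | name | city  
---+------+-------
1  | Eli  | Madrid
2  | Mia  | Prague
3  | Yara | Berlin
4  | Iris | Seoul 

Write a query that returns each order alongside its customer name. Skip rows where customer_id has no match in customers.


INNER JOIN keeps only orders rows whose customer_id matches an id in customers. Walk through each order:
  - order 1 (Camera): customer_id=NULL, no match -> dropped
  - order 2 (Webcam): customer_id=1 -> matches Eli
  - order 3 (Lamp): customer_id=1 -> matches Eli
  - order 4 (Monitor): customer_id=3 -> matches Yara
  - order 5 (Notebook): customer_id=4 -> matches Iris
  - order 6 (Laptop): customer_id=NULL, no match -> dropped
So 2 of 6 rows are dropped.

SQL:
SELECT a.product, b.name AS customer
FROM orders a
INNER JOIN customers b ON a.customer_id = b.id

Result:
product  | customer
---------+---------
Webcam   | Eli     
Lamp     | Eli     
Monitor  | Yara    
Notebook | Iris    


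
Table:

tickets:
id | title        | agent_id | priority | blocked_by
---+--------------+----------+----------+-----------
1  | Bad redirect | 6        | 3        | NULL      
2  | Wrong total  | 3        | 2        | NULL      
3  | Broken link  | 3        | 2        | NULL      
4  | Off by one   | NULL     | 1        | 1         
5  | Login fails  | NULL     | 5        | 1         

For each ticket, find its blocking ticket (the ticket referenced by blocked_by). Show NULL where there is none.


This is a self-join: tickets is joined to a second copy of itself, matching each row's blocked_by to another row's id. Use LEFT JOIN so rows with blocked_by=NULL are kept.
  - ticket 1 (Bad redirect): blocked_by=NULL -> NULL
  - ticket 2 (Wrong total): blocked_by=NULL -> NULL
  - ticket 3 (Broken link): blocked_by=NULL -> NULL
  - ticket 4 (Off by one): blocked_by=1 -> Bad redirect
  - ticket 5 (Login fails): blocked_by=1 -> Bad redirect

SQL:
SELECT a.title AS item, b.title AS blocked_by
FROM tickets a
LEFT JOIN tickets b ON a.blocked_by = b.id

Result:
item         | blocked_by  
-------------+-------------
Bad redirect | NULL        
Wrong total  | NULL        
Broken link  | NULL        
Off by one   | Bad redirect
Login fails  | Bad redirect


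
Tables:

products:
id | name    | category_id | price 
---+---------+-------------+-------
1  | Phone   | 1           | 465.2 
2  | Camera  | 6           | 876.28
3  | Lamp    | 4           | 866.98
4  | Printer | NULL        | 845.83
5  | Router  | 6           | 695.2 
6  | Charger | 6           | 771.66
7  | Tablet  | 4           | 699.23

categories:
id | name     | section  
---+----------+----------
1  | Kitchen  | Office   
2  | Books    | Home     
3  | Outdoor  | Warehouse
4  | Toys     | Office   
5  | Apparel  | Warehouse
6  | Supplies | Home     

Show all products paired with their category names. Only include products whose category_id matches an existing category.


INNER JOIN keeps only products rows whose category_id matches an id in categories. Walk through each product:
  - product 1 (Phone): category_id=1 -> matches Kitchen
  - product 2 (Camera): category_id=6 -> matches Supplies
  - product 3 (Lamp): category_id=4 -> matches Toys
  - product 4 (Printer): category_id=NULL, no match -> dropped
  - product 5 (Router): category_id=6 -> matches Supplies
  - product 6 (Charger): category_id=6 -> matches Supplies
  - product 7 (Tablet): category_id=4 -> matches Toys
So 1 of 7 rows is dropped.

SQL:
SELECT a.name, b.name AS category
FROM products a
INNER JOIN categories b ON a.category_id = b.id

Result:
name    | category
--------+---------
Phone   | Kitchen 
Camera  | Supplies
Lamp    | Toys    
Router  | Supplies
Charger | Supplies
Tablet  | Toys    


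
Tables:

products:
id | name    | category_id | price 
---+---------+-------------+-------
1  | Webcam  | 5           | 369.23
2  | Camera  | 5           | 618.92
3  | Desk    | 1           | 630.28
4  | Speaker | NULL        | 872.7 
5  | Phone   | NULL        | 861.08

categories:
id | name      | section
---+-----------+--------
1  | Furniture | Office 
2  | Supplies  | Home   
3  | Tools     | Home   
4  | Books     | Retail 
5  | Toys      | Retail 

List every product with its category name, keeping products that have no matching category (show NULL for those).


LEFT JOIN keeps every row from products (the left table); where category_id has no match in categories, the category columns become NULL. Walk through each product:
  - product 1 (Webcam): category_id=5 -> matches Toys
  - product 2 (Camera): category_id=5 -> matches Toys
  - product 3 (Desk): category_id=1 -> matches Furniture
  - product 4 (Speaker): category_id=NULL, no match -> kept with NULL
  - product 5 (Phone): category_id=NULL, no match -> kept with NULL
All 5 rows appear; 2 have NULL category.

SQL:
SELECT a.name, b.name AS category
FROM products a
LEFT JOIN categories b ON a.category_id = b.id

Result:
name    | category 
--------+----------
Webcam  | Toys     
Camera  | Toys     
Desk    | Furniture
Speaker | NULL     
Phone   | NULL     


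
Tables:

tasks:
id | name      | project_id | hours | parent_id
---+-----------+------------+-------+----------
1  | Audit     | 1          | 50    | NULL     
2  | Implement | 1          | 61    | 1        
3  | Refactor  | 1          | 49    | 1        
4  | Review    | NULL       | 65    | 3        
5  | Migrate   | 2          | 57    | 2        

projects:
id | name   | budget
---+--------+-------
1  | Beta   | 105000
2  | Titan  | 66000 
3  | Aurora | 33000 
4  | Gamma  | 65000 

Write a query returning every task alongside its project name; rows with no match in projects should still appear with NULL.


LEFT JOIN keeps every row from tasks (the left table); where project_id has no match in projects, the project columns become NULL. Walk through each task:
  - task 1 (Audit): project_id=1 -> matches Beta
  - task 2 (Implement): project_id=1 -> matches Beta
  - task 3 (Refactor): project_id=1 -> matches Beta
  - task 4 (Review): project_id=NULL, no match -> kept with NULL
  - task 5 (Migrate): project_id=2 -> matches Titan
All 5 rows appear; 1 has NULL project.

SQL:
SELECT a.name, b.name AS project
FROM tasks a
LEFT JOIN projects b ON a.project_id = b.id

Result:
name      | project
----------+--------
Audit     | Beta   
Implement | Beta   
Refactor  | Beta   
Review    | NULL   
Migrate   | Titan  


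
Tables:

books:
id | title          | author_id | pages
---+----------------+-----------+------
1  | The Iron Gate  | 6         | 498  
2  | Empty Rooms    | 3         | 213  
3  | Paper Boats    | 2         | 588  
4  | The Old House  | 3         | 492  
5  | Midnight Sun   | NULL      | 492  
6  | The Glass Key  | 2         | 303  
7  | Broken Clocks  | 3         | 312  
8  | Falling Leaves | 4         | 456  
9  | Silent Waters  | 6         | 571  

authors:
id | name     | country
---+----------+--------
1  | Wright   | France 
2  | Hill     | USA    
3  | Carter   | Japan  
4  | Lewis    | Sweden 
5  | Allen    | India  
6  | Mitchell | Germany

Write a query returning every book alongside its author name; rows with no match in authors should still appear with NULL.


LEFT JOIN keeps every row from books (the left table); where author_id has no match in authors, the author columns become NULL. Walk through each book:
  - book 1 (The Iron Gate): author_id=6 -> matches Mitchell
  - book 2 (Empty Rooms): author_id=3 -> matches Carter
  - book 3 (Paper Boats): author_id=2 -> matches Hill
  - book 4 (The Old House): author_id=3 -> matches Carter
  - book 5 (Midnight Sun): author_id=NULL, no match -> kept with NULL
  - book 6 (The Glass Key): author_id=2 -> matches Hill
  - book 7 (Broken Clocks): author_id=3 -> matches Carter
  - book 8 (Falling Leaves): author_id=4 -> matches Lewis
  - book 9 (Silent Waters): author_id=6 -> matches Mitchell
All 9 rows appear; 1 has NULL author.

SQL:
SELECT a.title, b.name AS author
FROM books a
LEFT JOIN authors b ON a.author_id = b.id

Result:
title          | author  
---------------+---------
The Iron Gate  | Mitchell
Empty Rooms    | Carter  
Paper Boats    | Hill    
The Old House  | Carter  
Midnight Sun   | NULL    
The Glass Key  | Hill    
Broken Clocks  | Carter  
Falling Leaves | Lewis   
Silent Waters  | Mitchell


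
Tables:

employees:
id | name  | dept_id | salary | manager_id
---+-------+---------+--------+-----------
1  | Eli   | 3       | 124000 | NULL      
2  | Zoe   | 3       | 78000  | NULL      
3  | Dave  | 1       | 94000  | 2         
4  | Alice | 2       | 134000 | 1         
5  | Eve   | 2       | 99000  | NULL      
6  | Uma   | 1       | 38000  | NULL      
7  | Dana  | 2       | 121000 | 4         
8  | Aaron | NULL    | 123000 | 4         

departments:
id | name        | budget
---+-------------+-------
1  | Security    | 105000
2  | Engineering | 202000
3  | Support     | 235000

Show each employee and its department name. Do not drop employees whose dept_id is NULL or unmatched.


LEFT JOIN keeps every row from employees (the left table); where dept_id has no match in departments, the department columns become NULL. Walk through each employee:
  - employee 1 (Eli): dept_id=3 -> matches Support
  - employee 2 (Zoe): dept_id=3 -> matches Support
  - employee 3 (Dave): dept_id=1 -> matches Security
  - employee 4 (Alice): dept_id=2 -> matches Engineering
  - employee 5 (Eve): dept_id=2 -> matches Engineering
  - employee 6 (Uma): dept_id=1 -> matches Security
  - employee 7 (Dana): dept_id=2 -> matches Engineering
  - employee 8 (Aaron): dept_id=NULL, no match -> kept with NULL
All 8 rows appear; 1 has NULL department.

SQL:
SELECT a.name, b.name AS department
FROM employees a
LEFT JOIN departments b ON a.dept_id = b.id

Result:
name  | department 
------+------------
Eli   | Support    
Zoe   | Support    
Dave  | Security   
Alice | Engineering
Eve   | Engineering
Uma   | Security   
Dana  | Engineering
Aaron | NULL       


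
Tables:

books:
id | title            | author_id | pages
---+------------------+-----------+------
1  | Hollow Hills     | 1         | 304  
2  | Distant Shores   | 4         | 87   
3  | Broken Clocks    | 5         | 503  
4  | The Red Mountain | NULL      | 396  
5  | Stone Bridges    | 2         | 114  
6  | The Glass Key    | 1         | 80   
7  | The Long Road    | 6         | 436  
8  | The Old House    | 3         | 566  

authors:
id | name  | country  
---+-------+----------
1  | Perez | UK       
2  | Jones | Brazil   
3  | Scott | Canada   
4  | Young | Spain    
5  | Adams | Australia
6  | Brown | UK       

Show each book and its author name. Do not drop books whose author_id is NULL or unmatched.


LEFT JOIN keeps every row from books (the left table); where author_id has no match in authors, the author columns become NULL. Walk through each book:
  - book 1 (Hollow Hills): author_id=1 -> matches Perez
  - book 2 (Distant Shores): author_id=4 -> matches Young
  - book 3 (Broken Clocks): author_id=5 -> matches Adams
  - book 4 (The Red Mountain): author_id=NULL, no match -> kept with NULL
  - book 5 (Stone Bridges): author_id=2 -> matches Jones
  - book 6 (The Glass Key): author_id=1 -> matches Perez
  - book 7 (The Long Road): author_id=6 -> matches Brown
  - book 8 (The Old House): author_id=3 -> matches Scott
All 8 rows appear; 1 has NULL author.

SQL:
SELECT a.title, b.name AS author
FROM books a
LEFT JOIN authors b ON a.author_id = b.id

Result:
title            | author
-----------------+-------
Hollow Hills     | Perez 
Distant Shores   | Young 
Broken Clocks    | Adams 
The Red Mountain | NULL  
Stone Bridges    | Jones 
The Glass Key    | Perez 
The Long Road    | Brown 
The Old House    | Scott 


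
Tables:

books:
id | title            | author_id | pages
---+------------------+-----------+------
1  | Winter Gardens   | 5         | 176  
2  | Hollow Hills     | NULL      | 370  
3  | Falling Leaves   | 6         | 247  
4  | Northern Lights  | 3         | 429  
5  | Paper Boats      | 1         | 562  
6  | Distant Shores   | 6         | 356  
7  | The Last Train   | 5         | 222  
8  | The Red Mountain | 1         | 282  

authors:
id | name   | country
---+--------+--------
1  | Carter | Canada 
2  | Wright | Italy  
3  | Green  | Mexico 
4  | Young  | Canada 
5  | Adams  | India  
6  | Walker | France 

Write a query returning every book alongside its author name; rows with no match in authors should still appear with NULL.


LEFT JOIN keeps every row from books (the left table); where author_id has no match in authors, the author columns become NULL. Walk through each book:
  - book 1 (Winter Gardens): author_id=5 -> matches Adams
  - book 2 (Hollow Hills): author_id=NULL, no match -> kept with NULL
  - book 3 (Falling Leaves): author_id=6 -> matches Walker
  - book 4 (Northern Lights): author_id=3 -> matches Green
  - book 5 (Paper Boats): author_id=1 -> matches Carter
  - book 6 (Distant Shores): author_id=6 -> matches Walker
  - book 7 (The Last Train): author_id=5 -> matches Adams
  - book 8 (The Red Mountain): author_id=1 -> matches Carter
All 8 rows appear; 1 has NULL author.

SQL:
SELECT a.title, b.name AS author
FROM books a
LEFT JOIN authors b ON a.author_id = b.id

Result:
title            | author
-----------------+-------
Winter Gardens   | Adams 
Hollow Hills     | NULL  
Falling Leaves   | Walker
Northern Lights  | Green 
Paper Boats      | Carter
Distant Shores   | Walker
The Last Train   | Adams 
The Red Mountain | Carter


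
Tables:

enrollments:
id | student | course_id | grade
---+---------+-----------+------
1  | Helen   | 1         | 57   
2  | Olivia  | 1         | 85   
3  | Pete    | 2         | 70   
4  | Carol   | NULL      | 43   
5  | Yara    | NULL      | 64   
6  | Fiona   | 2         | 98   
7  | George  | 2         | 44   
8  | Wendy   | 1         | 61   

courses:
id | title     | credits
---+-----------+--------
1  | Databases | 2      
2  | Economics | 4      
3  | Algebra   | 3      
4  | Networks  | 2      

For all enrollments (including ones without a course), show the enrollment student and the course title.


LEFT JOIN keeps every row from enrollments (the left table); where course_id has no match in courses, the course columns become NULL. Walk through each enrollment:
  - enrollment 1 (Helen): course_id=1 -> matches Databases
  - enrollment 2 (Olivia): course_id=1 -> matches Databases
  - enrollment 3 (Pete): course_id=2 -> matches Economics
  - enrollment 4 (Carol): course_id=NULL, no match -> kept with NULL
  - enrollment 5 (Yara): course_id=NULL, no match -> kept with NULL
  - enrollment 6 (Fiona): course_id=2 -> matches Economics
  - enrollment 7 (George): course_id=2 -> matches Economics
  - enrollment 8 (Wendy): course_id=1 -> matches Databases
All 8 rows appear; 2 have NULL course.

SQL:
SELECT a.student, b.title AS course
FROM enrollments a
LEFT JOIN courses b ON a.course_id = b.id

Result:
student | course   
--------+----------
Helen   | Databases
Olivia  | Databases
Pete    | Economics
Carol   | NULL     
Yara    | NULL     
Fiona   | Economics
George  | Economics
Wendy   | Databases


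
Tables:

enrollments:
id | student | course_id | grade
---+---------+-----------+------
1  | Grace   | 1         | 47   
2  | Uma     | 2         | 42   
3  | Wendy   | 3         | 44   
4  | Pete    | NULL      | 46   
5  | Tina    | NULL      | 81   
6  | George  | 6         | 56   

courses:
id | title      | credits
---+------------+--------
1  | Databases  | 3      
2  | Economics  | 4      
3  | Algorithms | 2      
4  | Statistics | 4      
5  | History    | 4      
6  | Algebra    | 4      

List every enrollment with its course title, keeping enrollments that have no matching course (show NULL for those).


LEFT JOIN keeps every row from enrollments (the left table); where course_id has no match in courses, the course columns become NULL. Walk through each enrollment:
  - enrollment 1 (Grace): course_id=1 -> matches Databases
  - enrollment 2 (Uma): course_id=2 -> matches Economics
  - enrollment 3 (Wendy): course_id=3 -> matches Algorithms
  - enrollment 4 (Pete): course_id=NULL, no match -> kept with NULL
  - enrollment 5 (Tina): course_id=NULL, no match -> kept with NULL
  - enrollment 6 (George): course_id=6 -> matches Algebra
All 6 rows appear; 2 have NULL course.

SQL:
SELECT a.student, b.title AS course
FROM enrollments a
LEFT JOIN courses b ON a.course_id = b.id

Result:
student | course    
--------+-----------
Grace   | Databases 
Uma     | Economics 
Wendy   | Algorithms
Pete    | NULL      
Tina    | NULL      
George  | Algebra   


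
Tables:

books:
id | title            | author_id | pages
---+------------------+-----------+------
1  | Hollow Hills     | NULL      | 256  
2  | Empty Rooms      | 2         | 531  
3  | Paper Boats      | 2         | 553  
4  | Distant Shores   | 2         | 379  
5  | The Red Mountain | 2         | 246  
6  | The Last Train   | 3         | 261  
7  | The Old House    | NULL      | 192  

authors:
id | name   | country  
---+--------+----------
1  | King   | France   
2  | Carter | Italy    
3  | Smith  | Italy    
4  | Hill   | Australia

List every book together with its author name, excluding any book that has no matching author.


INNER JOIN keeps only books rows whose author_id matches an id in authors. Walk through each book:
  - book 1 (Hollow Hills): author_id=NULL, no match -> dropped
  - book 2 (Empty Rooms): author_id=2 -> matches Carter
  - book 3 (Paper Boats): author_id=2 -> matches Carter
  - book 4 (Distant Shores): author_id=2 -> matches Carter
  - book 5 (The Red Mountain): author_id=2 -> matches Carter
  - book 6 (The Last Train): author_id=3 -> matches Smith
  - book 7 (The Old House): author_id=NULL, no match -> dropped
So 2 of 7 rows are dropped.

SQL:
SELECT a.title, b.name AS author
FROM books a
INNER JOIN authors b ON a.author_id = b.id

Result:
title            | author
-----------------+-------
Empty Rooms      | Carter
Paper Boats      | Carter
Distant Shores   | Carter
The Red Mountain | Carter
The Last Train   | Smith 


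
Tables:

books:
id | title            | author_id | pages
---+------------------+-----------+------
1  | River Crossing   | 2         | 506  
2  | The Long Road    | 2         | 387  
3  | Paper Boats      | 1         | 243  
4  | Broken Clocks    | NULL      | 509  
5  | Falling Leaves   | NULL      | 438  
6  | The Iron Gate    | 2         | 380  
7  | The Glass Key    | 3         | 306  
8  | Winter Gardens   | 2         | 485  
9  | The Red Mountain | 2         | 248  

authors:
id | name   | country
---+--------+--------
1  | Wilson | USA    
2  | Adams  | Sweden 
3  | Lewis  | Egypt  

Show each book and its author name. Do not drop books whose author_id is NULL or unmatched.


LEFT JOIN keeps every row from books (the left table); where author_id has no match in authors, the author columns become NULL. Walk through each book:
  - book 1 (River Crossing): author_id=2 -> matches Adams
  - book 2 (The Long Road): author_id=2 -> matches Adams
  - book 3 (Paper Boats): author_id=1 -> matches Wilson
  - book 4 (Broken Clocks): author_id=NULL, no match -> kept with NULL
  - book 5 (Falling Leaves): author_id=NULL, no match -> kept with NULL
  - book 6 (The Iron Gate): author_id=2 -> matches Adams
  - book 7 (The Glass Key): author_id=3 -> matches Lewis
  - book 8 (Winter Gardens): author_id=2 -> matches Adams
  - book 9 (The Red Mountain): author_id=2 -> matches Adams
All 9 rows appear; 2 have NULL author.

SQL:
SELECT a.title, b.name AS author
FROM books a
LEFT JOIN authors b ON a.author_id = b.id

Result:
title            | author
-----------------+-------
River Crossing   | Adams 
The Long Road    | Adams 
Paper Boats      | Wilson
Broken Clocks    | NULL  
Falling Leaves   | NULL  
The Iron Gate    | Adams 
The Glass Key    | Lewis 
Winter Gardens   | Adams 
The Red Mountain | Adams 


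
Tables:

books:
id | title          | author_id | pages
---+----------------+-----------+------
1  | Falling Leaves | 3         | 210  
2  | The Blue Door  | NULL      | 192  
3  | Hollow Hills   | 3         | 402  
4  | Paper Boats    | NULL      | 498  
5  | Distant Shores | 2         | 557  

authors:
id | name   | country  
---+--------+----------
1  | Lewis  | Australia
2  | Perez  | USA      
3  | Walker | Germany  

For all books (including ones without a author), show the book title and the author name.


LEFT JOIN keeps every row from books (the left table); where author_id has no match in authors, the author columns become NULL. Walk through each book:
  - book 1 (Falling Leaves): author_id=3 -> matches Walker
  - book 2 (The Blue Door): author_id=NULL, no match -> kept with NULL
  - book 3 (Hollow Hills): author_id=3 -> matches Walker
  - book 4 (Paper Boats): author_id=NULL, no match -> kept with NULL
  - book 5 (Distant Shores): author_id=2 -> matches Perez
All 5 rows appear; 2 have NULL author.

SQL:
SELECT a.title, b.name AS author
FROM books a
LEFT JOIN authors b ON a.author_id = b.id

Result:
title          | author
---------------+-------
Falling Leaves | Walker
The Blue Door  | NULL  
Hollow Hills   | Walker
Paper Boats    | NULL  
Distant Shores | Perez 


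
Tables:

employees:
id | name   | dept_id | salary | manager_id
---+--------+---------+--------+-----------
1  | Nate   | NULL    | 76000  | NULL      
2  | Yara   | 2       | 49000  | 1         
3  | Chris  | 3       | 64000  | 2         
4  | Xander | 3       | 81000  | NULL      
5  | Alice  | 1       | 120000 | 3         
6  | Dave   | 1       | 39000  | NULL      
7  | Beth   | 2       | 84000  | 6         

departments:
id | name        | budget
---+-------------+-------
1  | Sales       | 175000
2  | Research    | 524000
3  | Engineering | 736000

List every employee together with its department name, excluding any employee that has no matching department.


INNER JOIN keeps only employees rows whose dept_id matches an id in departments. Walk through each employee:
  - employee 1 (Nate): dept_id=NULL, no match -> dropped
  - employee 2 (Yara): dept_id=2 -> matches Research
  - employee 3 (Chris): dept_id=3 -> matches Engineering
  - employee 4 (Xander): dept_id=3 -> matches Engineering
  - employee 5 (Alice): dept_id=1 -> matches Sales
  - employee 6 (Dave): dept_id=1 -> matches Sales
  - employee 7 (Beth): dept_id=2 -> matches Research
So 1 of 7 rows is dropped.

SQL:
SELECT a.name, b.name AS department
FROM employees a
INNER JOIN departments b ON a.dept_id = b.id

Result:
name   | department 
-------+------------
Yara   | Research   
Chris  | Engineering
Xander | Engineering
Alice  | Sales      
Dave   | Sales      
Beth   | Research   
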